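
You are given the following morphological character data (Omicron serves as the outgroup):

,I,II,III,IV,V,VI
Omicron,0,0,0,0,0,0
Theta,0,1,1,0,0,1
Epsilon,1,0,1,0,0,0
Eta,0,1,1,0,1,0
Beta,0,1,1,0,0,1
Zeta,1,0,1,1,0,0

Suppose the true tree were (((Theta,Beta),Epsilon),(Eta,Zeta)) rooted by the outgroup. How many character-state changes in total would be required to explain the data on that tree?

Map each character onto (((Theta,Beta),Epsilon),(Eta,Zeta)) (rooted by Omicron) and count the minimum state changes it requires (Fitch parsimony):
I: 2; II: 2; III: 1; IV: 1; V: 1; VI: 1.
Total tree length = 8.

8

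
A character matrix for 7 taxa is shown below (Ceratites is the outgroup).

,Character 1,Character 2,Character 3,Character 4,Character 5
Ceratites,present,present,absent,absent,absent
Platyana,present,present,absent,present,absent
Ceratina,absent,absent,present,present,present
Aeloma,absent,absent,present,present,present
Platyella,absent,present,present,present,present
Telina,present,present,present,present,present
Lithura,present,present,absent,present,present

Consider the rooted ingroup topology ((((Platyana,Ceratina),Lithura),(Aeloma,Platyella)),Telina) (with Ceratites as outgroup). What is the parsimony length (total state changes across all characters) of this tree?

Map each character onto ((((Platyana,Ceratina),Lithura),(Aeloma,Platyella)),Telina) (rooted by Ceratites) and count the minimum state changes it requires (Fitch parsimony):
Character 1: 2; Character 2: 2; Character 3: 3; Character 4: 1; Character 5: 2.
Total tree length = 10.

10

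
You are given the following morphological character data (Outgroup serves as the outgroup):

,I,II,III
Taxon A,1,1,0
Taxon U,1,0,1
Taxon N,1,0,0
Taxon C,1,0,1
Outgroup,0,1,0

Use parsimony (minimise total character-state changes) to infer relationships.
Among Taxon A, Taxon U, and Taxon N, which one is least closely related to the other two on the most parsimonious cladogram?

Character polarity is set by the outgroup: the derived state is whichever differs from the outgroup's state, so for II the derived state is '0', and for the remaining characters it is '1'.
I (derived state '1') is shared by all ingroup taxa — unites the whole ingroup.
II: derived state '0' in Taxon C, Taxon N, and Taxon U only — synapomorphy for {Taxon C, Taxon N, Taxon U}.
Only Taxon C and Taxon U show the derived state '1' for III, supporting them as a clade.
Most parsimonious ingroup topology: (((Taxon U,Taxon C),Taxon N),Taxon A).
Taxon N and Taxon U share a more recent common ancestor with each other than either does with Taxon A, so Taxon A is the least closely related of the three.

Taxon A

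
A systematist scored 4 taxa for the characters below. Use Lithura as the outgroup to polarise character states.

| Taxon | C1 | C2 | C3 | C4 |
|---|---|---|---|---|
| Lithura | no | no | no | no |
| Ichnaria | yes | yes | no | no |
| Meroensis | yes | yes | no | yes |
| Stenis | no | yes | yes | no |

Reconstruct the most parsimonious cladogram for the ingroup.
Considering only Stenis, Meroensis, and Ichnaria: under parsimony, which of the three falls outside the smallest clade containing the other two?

Stenis

The outgroup has state 'no' for every character, so 'yes' is the derived state throughout.
C1 (derived state 'yes') is shared by Ichnaria and Meroensis — a synapomorphy uniting that clade.
C2 (derived state 'yes') is shared by all ingroup taxa — unites the whole ingroup.
C3 (derived state 'yes') is unique to Stenis (autapomorphy; uninformative for grouping).
C4 (derived state 'yes') is unique to Meroensis (autapomorphy; uninformative for grouping).
Most parsimonious ingroup topology: ((Ichnaria,Meroensis),Stenis).
Ichnaria and Meroensis share a more recent common ancestor with each other than either does with Stenis, so Stenis is the least closely related of the three.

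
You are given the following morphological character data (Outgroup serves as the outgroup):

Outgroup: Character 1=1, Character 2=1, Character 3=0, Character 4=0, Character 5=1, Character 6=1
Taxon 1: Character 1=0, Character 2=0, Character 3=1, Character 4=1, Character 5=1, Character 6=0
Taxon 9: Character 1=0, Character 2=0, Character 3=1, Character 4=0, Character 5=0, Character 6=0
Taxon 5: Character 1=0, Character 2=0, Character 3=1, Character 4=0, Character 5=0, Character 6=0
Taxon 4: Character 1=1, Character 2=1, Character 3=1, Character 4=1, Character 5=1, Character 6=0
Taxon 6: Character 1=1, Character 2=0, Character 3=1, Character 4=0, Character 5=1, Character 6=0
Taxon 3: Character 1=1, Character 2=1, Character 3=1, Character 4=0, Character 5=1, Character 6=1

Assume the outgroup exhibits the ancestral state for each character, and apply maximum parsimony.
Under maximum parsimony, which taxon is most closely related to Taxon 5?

Taxon 9

Character polarity is set by the outgroup: the derived state is whichever differs from the outgroup's state, so for Character 1, Character 2, Character 5, Character 6 the derived state is '0', and for the remaining characters it is '1'.
Character 1: derived state '0' in Taxon 1, Taxon 5, and Taxon 9 only — synapomorphy for {Taxon 1, Taxon 5, Taxon 9}.
Character 2 (derived state '0') is shared by Taxon 1, Taxon 5, Taxon 6, and Taxon 9 — a synapomorphy uniting that clade.
Character 3 (derived state '1') is shared by all ingroup taxa — unites the whole ingroup.
Character 4 (state '1') occurs in Taxon 1 and Taxon 4 but conflicts with the nesting implied by the other characters — most parsimoniously interpreted as homoplasy.
Only Taxon 5 and Taxon 9 show the derived state '0' for Character 5, supporting them as a clade.
Character 6: derived state '0' in Taxon 1, Taxon 4, Taxon 5, Taxon 6, and Taxon 9 only — synapomorphy for {Taxon 1, Taxon 4, Taxon 5, Taxon 6, Taxon 9}.
Most parsimonious ingroup topology: ((((Taxon 1,(Taxon 9,Taxon 5)),Taxon 6),Taxon 4),Taxon 3).
Taxon 5 and Taxon 9 form a cherry on this tree, so they are sister taxa.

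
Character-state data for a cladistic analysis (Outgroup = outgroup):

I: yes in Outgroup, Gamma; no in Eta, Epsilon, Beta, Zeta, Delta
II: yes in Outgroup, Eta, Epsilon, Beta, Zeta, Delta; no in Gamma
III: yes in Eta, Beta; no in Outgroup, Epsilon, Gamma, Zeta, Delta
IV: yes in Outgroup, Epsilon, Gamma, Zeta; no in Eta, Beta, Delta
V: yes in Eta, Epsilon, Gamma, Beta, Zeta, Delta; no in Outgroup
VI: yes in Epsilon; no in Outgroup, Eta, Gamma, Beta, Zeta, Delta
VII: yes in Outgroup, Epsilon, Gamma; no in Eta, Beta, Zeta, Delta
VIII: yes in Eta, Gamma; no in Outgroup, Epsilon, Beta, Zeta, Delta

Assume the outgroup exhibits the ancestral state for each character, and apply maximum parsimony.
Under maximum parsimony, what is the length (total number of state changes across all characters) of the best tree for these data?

Character polarity is set by the outgroup: the derived state is whichever differs from the outgroup's state, so for I, II, IV, VII the derived state is 'no', and for the remaining characters it is 'yes'.
I (derived state 'no') is shared by Beta, Delta, Epsilon, Eta, and Zeta — a synapomorphy uniting that clade.
II: derived state 'no' in Gamma only — an autapomorphy, so it tells us nothing about relationships among taxa.
III (derived state 'yes') is shared by Beta and Eta — a synapomorphy uniting that clade.
IV: derived state 'no' in Beta, Delta, and Eta only — synapomorphy for {Beta, Delta, Eta}.
V (derived state 'yes') is shared by all ingroup taxa — unites the whole ingroup.
VI: derived state 'yes' in Epsilon only — an autapomorphy, so it tells us nothing about relationships among taxa.
Only Beta, Delta, Eta, and Zeta show the derived state 'no' for VII, supporting them as a clade.
VIII groups Eta and Gamma, which is incompatible with the clades supported by the remaining characters; treating it as convergent (homoplasy) costs fewer steps than any alternative tree.
Most parsimonious ingroup topology: (((((Eta,Beta),Delta),Zeta),Epsilon),Gamma).
Changes per character on this tree: I: 1; II: 1; III: 1; IV: 1; V: 1; VI: 1; VII: 1; VIII: 2.
Total = 9.

9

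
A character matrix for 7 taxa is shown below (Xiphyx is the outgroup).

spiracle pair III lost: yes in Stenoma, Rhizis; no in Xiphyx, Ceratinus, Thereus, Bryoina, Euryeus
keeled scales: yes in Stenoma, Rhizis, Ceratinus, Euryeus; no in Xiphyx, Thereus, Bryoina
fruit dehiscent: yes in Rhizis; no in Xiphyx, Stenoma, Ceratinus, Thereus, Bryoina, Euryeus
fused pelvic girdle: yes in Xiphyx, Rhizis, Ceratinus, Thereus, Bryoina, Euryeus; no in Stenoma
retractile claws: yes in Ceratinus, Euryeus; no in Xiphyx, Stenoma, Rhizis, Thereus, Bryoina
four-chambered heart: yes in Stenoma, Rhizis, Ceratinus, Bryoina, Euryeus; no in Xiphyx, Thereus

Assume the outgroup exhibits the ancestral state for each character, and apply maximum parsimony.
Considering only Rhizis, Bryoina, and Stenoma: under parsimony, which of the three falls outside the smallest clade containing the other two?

Character polarity is set by the outgroup: the derived state is whichever differs from the outgroup's state, so for fused pelvic girdle the derived state is 'no', and for the remaining characters it is 'yes'.
spiracle pair III lost: derived state 'yes' in Rhizis and Stenoma only — synapomorphy for {Rhizis, Stenoma}.
Only Ceratinus, Euryeus, Rhizis, and Stenoma show the derived state 'yes' for keeled scales, supporting them as a clade.
fruit dehiscent: derived state 'yes' in Rhizis only — an autapomorphy, so it tells us nothing about relationships among taxa.
fused pelvic girdle (derived state 'no') is unique to Stenoma (autapomorphy; uninformative for grouping).
retractile claws: derived state 'yes' in Ceratinus and Euryeus only — synapomorphy for {Ceratinus, Euryeus}.
four-chambered heart: derived state 'yes' in Bryoina, Ceratinus, Euryeus, Rhizis, and Stenoma only — synapomorphy for {Bryoina, Ceratinus, Euryeus, Rhizis, Stenoma}.
Most parsimonious ingroup topology: ((((Stenoma,Rhizis),(Ceratinus,Euryeus)),Bryoina),Thereus).
Stenoma and Rhizis share a more recent common ancestor with each other than either does with Bryoina, so Bryoina is the least closely related of the three.

Bryoina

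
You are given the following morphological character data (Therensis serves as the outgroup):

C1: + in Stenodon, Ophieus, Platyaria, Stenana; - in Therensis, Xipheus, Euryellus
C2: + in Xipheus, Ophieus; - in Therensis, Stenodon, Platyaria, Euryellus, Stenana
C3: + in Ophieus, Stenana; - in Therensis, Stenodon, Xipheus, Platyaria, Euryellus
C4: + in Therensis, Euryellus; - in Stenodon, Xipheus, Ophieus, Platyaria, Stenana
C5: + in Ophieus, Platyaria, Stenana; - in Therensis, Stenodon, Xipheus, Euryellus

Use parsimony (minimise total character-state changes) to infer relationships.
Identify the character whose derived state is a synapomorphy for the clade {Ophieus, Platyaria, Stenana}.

Character polarity is set by the outgroup: the derived state is whichever differs from the outgroup's state, so for C4 the derived state is '-', and for the remaining characters it is '+'.
Only Ophieus, Platyaria, Stenana, and Stenodon show the derived state '+' for C1, supporting them as a clade.
C2 (state '+') occurs in Ophieus and Xipheus but conflicts with the nesting implied by the other characters — most parsimoniously interpreted as homoplasy.
Only Ophieus and Stenana show the derived state '+' for C3, supporting them as a clade.
Only Ophieus, Platyaria, Stenana, Stenodon, and Xipheus show the derived state '-' for C4, supporting them as a clade.
C5 (derived state '+') is shared by Ophieus, Platyaria, and Stenana — a synapomorphy uniting that clade.
Most parsimonious ingroup topology: (((Stenodon,((Ophieus,Stenana),Platyaria)),Xipheus),Euryellus).
The clade {Ophieus, Platyaria, Stenana} is supported by C5: its derived state '+' occurs in exactly those taxa and in no other taxon (including the outgroup).

C5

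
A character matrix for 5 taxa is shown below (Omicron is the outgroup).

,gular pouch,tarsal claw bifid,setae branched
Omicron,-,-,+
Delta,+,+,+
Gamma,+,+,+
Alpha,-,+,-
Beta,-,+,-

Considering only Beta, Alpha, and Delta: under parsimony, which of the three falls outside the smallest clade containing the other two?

Character polarity is set by the outgroup: the derived state is whichever differs from the outgroup's state, so for setae branched the derived state is '-', and for the remaining characters it is '+'.
gular pouch: derived state '+' in Delta and Gamma only — synapomorphy for {Delta, Gamma}.
All ingroup taxa share the derived state '+' for tarsal claw bifid; it defines the ingroup but does not resolve relationships within it.
setae branched (derived state '-') is shared by Alpha and Beta — a synapomorphy uniting that clade.
Most parsimonious ingroup topology: ((Delta,Gamma),(Alpha,Beta)).
Alpha and Beta share a more recent common ancestor with each other than either does with Delta, so Delta is the least closely related of the three.

Delta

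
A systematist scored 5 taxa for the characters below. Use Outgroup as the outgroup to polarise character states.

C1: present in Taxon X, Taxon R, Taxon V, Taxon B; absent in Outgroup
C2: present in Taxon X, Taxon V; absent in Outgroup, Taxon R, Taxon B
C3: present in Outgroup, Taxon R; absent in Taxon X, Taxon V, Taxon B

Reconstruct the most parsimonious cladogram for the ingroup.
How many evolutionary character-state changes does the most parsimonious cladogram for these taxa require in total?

Character polarity is set by the outgroup: the derived state is whichever differs from the outgroup's state, so for C3 the derived state is 'absent', and for the remaining characters it is 'present'.
All ingroup taxa share the derived state 'present' for C1; it defines the ingroup but does not resolve relationships within it.
C2: derived state 'present' in Taxon V and Taxon X only — synapomorphy for {Taxon V, Taxon X}.
Only Taxon B, Taxon V, and Taxon X show the derived state 'absent' for C3, supporting them as a clade.
Most parsimonious ingroup topology: (((Taxon X,Taxon V),Taxon B),Taxon R).
Changes per character on this tree: C1: 1; C2: 1; C3: 1.
Total = 3.

3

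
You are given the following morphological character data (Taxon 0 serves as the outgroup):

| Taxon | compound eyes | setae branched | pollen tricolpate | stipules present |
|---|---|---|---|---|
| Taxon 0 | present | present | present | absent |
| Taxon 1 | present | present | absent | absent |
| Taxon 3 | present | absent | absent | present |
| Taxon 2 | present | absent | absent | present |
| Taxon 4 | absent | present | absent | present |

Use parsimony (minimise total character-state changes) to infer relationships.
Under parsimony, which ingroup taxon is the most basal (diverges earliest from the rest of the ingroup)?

Character polarity is set by the outgroup: the derived state is whichever differs from the outgroup's state, so for compound eyes, setae branched, pollen tricolpate the derived state is 'absent', and for the remaining characters it is 'present'.
compound eyes (derived state 'absent') is unique to Taxon 4 (autapomorphy; uninformative for grouping).
setae branched (derived state 'absent') is shared by Taxon 2 and Taxon 3 — a synapomorphy uniting that clade.
All ingroup taxa share the derived state 'absent' for pollen tricolpate; it defines the ingroup but does not resolve relationships within it.
stipules present: derived state 'present' in Taxon 2, Taxon 3, and Taxon 4 only — synapomorphy for {Taxon 2, Taxon 3, Taxon 4}.
Most parsimonious ingroup topology: (Taxon 1,((Taxon 3,Taxon 2),Taxon 4)).
Taxon 1 is sister to the clade containing all other ingroup taxa, so it is the earliest-diverging (most basal) ingroup lineage.

Taxon 1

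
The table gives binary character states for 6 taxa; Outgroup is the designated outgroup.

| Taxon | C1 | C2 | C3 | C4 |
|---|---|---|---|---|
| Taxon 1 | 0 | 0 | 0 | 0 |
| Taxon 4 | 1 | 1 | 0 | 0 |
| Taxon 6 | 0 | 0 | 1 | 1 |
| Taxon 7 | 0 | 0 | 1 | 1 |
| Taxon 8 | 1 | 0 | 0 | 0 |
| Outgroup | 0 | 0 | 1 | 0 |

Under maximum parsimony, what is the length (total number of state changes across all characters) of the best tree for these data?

Character polarity is set by the outgroup: the derived state is whichever differs from the outgroup's state, so for C3 the derived state is '0', and for the remaining characters it is '1'.
C1 (derived state '1') is shared by Taxon 4 and Taxon 8 — a synapomorphy uniting that clade.
C2 (derived state '1') is unique to Taxon 4 (autapomorphy; uninformative for grouping).
C3: derived state '0' in Taxon 1, Taxon 4, and Taxon 8 only — synapomorphy for {Taxon 1, Taxon 4, Taxon 8}.
C4: derived state '1' in Taxon 6 and Taxon 7 only — synapomorphy for {Taxon 6, Taxon 7}.
Most parsimonious ingroup topology: (((Taxon 4,Taxon 8),Taxon 1),(Taxon 7,Taxon 6)).
Changes per character on this tree: C1: 1; C2: 1; C3: 1; C4: 1.
Total = 4.

4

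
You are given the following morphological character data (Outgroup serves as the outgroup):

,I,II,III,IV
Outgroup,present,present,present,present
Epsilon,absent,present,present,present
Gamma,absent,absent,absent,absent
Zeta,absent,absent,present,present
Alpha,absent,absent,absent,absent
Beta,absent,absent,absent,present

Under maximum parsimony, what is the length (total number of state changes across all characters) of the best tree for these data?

4

The outgroup has state 'present' for every character, so 'absent' is the derived state throughout.
All ingroup taxa share the derived state 'absent' for I; it defines the ingroup but does not resolve relationships within it.
Only Alpha, Beta, Gamma, and Zeta show the derived state 'absent' for II, supporting them as a clade.
Only Alpha, Beta, and Gamma show the derived state 'absent' for III, supporting them as a clade.
IV: derived state 'absent' in Alpha and Gamma only — synapomorphy for {Alpha, Gamma}.
Most parsimonious ingroup topology: (Epsilon,(((Gamma,Alpha),Beta),Zeta)).
Changes per character on this tree: I: 1; II: 1; III: 1; IV: 1.
Total = 4.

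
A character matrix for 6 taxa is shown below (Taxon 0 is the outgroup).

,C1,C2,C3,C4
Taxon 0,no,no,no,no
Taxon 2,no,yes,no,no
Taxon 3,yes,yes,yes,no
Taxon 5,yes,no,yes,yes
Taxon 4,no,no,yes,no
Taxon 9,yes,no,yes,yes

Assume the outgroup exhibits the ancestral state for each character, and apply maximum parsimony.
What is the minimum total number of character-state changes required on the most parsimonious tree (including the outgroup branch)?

The outgroup has state 'no' for every character, so 'yes' is the derived state throughout.
C1: derived state 'yes' in Taxon 3, Taxon 5, and Taxon 9 only — synapomorphy for {Taxon 3, Taxon 5, Taxon 9}.
C2 (state 'yes') occurs in Taxon 2 and Taxon 3 but conflicts with the nesting implied by the other characters — most parsimoniously interpreted as homoplasy.
C3: derived state 'yes' in Taxon 3, Taxon 4, Taxon 5, and Taxon 9 only — synapomorphy for {Taxon 3, Taxon 4, Taxon 5, Taxon 9}.
Only Taxon 5 and Taxon 9 show the derived state 'yes' for C4, supporting them as a clade.
Most parsimonious ingroup topology: (Taxon 2,((Taxon 3,(Taxon 5,Taxon 9)),Taxon 4)).
Changes per character on this tree: C1: 1; C2: 2; C3: 1; C4: 1.
Total = 5.

5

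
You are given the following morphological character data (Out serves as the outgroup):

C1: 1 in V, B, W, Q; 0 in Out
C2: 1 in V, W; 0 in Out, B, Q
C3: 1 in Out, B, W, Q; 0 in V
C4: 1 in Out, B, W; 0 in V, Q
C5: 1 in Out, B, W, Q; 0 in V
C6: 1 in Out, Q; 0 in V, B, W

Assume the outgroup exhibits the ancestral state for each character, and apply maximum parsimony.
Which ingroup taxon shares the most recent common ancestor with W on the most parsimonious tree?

Character polarity is set by the outgroup: the derived state is whichever differs from the outgroup's state, so for C3, C4, C5, C6 the derived state is '0', and for the remaining characters it is '1'.
All ingroup taxa share the derived state '1' for C1; it defines the ingroup but does not resolve relationships within it.
C2 (derived state '1') is shared by V and W — a synapomorphy uniting that clade.
C3 (derived state '0') is unique to V (autapomorphy; uninformative for grouping).
C4 groups Q and V, which is incompatible with the clades supported by the remaining characters; treating it as convergent (homoplasy) costs fewer steps than any alternative tree.
C5: derived state '0' in V only — an autapomorphy, so it tells us nothing about relationships among taxa.
C6 (derived state '0') is shared by B, V, and W — a synapomorphy uniting that clade.
Most parsimonious ingroup topology: (((V,W),B),Q).
W and V form a cherry on this tree, so they are sister taxa.

V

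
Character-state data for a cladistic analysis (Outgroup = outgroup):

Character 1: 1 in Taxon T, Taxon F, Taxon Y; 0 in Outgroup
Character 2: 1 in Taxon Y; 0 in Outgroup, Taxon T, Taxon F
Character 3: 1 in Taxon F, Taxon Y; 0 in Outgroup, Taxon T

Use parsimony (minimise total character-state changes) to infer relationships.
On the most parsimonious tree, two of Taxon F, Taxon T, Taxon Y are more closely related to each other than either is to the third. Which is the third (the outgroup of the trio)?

Taxon T

The outgroup has state '0' for every character, so '1' is the derived state throughout.
All ingroup taxa share the derived state '1' for Character 1; it defines the ingroup but does not resolve relationships within it.
Character 2: derived state '1' in Taxon Y only — an autapomorphy, so it tells us nothing about relationships among taxa.
Only Taxon F and Taxon Y show the derived state '1' for Character 3, supporting them as a clade.
Most parsimonious ingroup topology: (Taxon T,(Taxon F,Taxon Y)).
Taxon Y and Taxon F share a more recent common ancestor with each other than either does with Taxon T, so Taxon T is the least closely related of the three.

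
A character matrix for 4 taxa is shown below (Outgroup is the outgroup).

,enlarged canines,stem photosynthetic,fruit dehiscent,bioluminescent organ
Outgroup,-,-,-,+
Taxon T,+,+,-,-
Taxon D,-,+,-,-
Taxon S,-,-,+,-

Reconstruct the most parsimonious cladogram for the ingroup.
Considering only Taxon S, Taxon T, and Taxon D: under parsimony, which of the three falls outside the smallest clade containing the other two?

Character polarity is set by the outgroup: the derived state is whichever differs from the outgroup's state, so for bioluminescent organ the derived state is '-', and for the remaining characters it is '+'.
enlarged canines: derived state '+' in Taxon T only — an autapomorphy, so it tells us nothing about relationships among taxa.
stem photosynthetic (derived state '+') is shared by Taxon D and Taxon T — a synapomorphy uniting that clade.
fruit dehiscent (derived state '+') is unique to Taxon S (autapomorphy; uninformative for grouping).
All ingroup taxa share the derived state '-' for bioluminescent organ; it defines the ingroup but does not resolve relationships within it.
Most parsimonious ingroup topology: ((Taxon T,Taxon D),Taxon S).
Taxon T and Taxon D share a more recent common ancestor with each other than either does with Taxon S, so Taxon S is the least closely related of the three.

Taxon S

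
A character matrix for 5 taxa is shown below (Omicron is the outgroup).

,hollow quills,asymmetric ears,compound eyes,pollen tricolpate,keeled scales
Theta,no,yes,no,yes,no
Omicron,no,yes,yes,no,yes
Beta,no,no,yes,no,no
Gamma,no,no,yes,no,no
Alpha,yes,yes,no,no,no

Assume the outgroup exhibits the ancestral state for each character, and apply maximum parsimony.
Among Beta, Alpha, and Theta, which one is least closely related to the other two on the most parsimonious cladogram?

Character polarity is set by the outgroup: the derived state is whichever differs from the outgroup's state, so for asymmetric ears, compound eyes, keeled scales the derived state is 'no', and for the remaining characters it is 'yes'.
hollow quills: derived state 'yes' in Alpha only — an autapomorphy, so it tells us nothing about relationships among taxa.
asymmetric ears: derived state 'no' in Beta and Gamma only — synapomorphy for {Beta, Gamma}.
compound eyes (derived state 'no') is shared by Alpha and Theta — a synapomorphy uniting that clade.
pollen tricolpate (derived state 'yes') is unique to Theta (autapomorphy; uninformative for grouping).
keeled scales (derived state 'no') is shared by all ingroup taxa — unites the whole ingroup.
Most parsimonious ingroup topology: ((Gamma,Beta),(Theta,Alpha)).
Theta and Alpha share a more recent common ancestor with each other than either does with Beta, so Beta is the least closely related of the three.

Beta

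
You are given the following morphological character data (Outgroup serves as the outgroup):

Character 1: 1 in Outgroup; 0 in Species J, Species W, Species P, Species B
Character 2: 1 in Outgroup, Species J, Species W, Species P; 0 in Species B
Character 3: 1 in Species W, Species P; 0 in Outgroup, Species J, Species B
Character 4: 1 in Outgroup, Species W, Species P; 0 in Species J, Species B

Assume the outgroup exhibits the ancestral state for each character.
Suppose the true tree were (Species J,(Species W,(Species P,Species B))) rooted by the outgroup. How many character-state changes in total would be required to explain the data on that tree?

6

Map each character onto (Species J,(Species W,(Species P,Species B))) (rooted by Outgroup) and count the minimum state changes it requires (Fitch parsimony):
Character 1: 1; Character 2: 1; Character 3: 2; Character 4: 2.
Total tree length = 6.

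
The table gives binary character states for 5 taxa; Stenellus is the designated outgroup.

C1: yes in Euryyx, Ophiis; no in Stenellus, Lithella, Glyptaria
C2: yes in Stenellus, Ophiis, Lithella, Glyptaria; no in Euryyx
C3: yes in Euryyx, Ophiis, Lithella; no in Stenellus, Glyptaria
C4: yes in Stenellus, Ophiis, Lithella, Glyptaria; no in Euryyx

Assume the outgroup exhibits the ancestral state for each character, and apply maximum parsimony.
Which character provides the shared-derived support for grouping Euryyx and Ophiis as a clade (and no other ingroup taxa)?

C1

Character polarity is set by the outgroup: the derived state is whichever differs from the outgroup's state, so for C2, C4 the derived state is 'no', and for the remaining characters it is 'yes'.
C1 (derived state 'yes') is shared by Euryyx and Ophiis — a synapomorphy uniting that clade.
C2 (derived state 'no') is unique to Euryyx (autapomorphy; uninformative for grouping).
Only Euryyx, Lithella, and Ophiis show the derived state 'yes' for C3, supporting them as a clade.
C4 (derived state 'no') is unique to Euryyx (autapomorphy; uninformative for grouping).
Most parsimonious ingroup topology: ((Lithella,(Euryyx,Ophiis)),Glyptaria).
The clade {Euryyx, Ophiis} is supported by C1: its derived state 'yes' occurs in exactly those taxa and in no other taxon (including the outgroup).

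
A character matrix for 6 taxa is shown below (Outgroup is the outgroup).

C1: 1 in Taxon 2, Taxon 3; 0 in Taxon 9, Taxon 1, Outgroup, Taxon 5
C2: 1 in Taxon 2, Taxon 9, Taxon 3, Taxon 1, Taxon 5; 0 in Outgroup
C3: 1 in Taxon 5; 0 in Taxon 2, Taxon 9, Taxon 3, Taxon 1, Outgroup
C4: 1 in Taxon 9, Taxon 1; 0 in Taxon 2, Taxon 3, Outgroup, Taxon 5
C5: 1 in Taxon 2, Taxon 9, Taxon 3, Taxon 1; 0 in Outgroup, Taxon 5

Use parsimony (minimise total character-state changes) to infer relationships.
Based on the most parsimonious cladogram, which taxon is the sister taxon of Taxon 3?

Taxon 2

The outgroup has state '0' for every character, so '1' is the derived state throughout.
C1: derived state '1' in Taxon 2 and Taxon 3 only — synapomorphy for {Taxon 2, Taxon 3}.
All ingroup taxa share the derived state '1' for C2; it defines the ingroup but does not resolve relationships within it.
C3 (derived state '1') is unique to Taxon 5 (autapomorphy; uninformative for grouping).
Only Taxon 1 and Taxon 9 show the derived state '1' for C4, supporting them as a clade.
C5 (derived state '1') is shared by Taxon 1, Taxon 2, Taxon 3, and Taxon 9 — a synapomorphy uniting that clade.
Most parsimonious ingroup topology: (Taxon 5,((Taxon 9,Taxon 1),(Taxon 3,Taxon 2))).
Taxon 3 and Taxon 2 form a cherry on this tree, so they are sister taxa.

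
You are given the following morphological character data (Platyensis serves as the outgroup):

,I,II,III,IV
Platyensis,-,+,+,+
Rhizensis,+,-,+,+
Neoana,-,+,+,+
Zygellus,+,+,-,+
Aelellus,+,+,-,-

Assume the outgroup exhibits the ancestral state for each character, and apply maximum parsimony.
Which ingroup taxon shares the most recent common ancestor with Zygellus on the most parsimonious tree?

Aelellus

Character polarity is set by the outgroup: the derived state is whichever differs from the outgroup's state, so for II, III, IV the derived state is '-', and for the remaining characters it is '+'.
I (derived state '+') is shared by Aelellus, Rhizensis, and Zygellus — a synapomorphy uniting that clade.
II: derived state '-' in Rhizensis only — an autapomorphy, so it tells us nothing about relationships among taxa.
Only Aelellus and Zygellus show the derived state '-' for III, supporting them as a clade.
IV: derived state '-' in Aelellus only — an autapomorphy, so it tells us nothing about relationships among taxa.
Most parsimonious ingroup topology: ((Rhizensis,(Zygellus,Aelellus)),Neoana).
Zygellus and Aelellus form a cherry on this tree, so they are sister taxa.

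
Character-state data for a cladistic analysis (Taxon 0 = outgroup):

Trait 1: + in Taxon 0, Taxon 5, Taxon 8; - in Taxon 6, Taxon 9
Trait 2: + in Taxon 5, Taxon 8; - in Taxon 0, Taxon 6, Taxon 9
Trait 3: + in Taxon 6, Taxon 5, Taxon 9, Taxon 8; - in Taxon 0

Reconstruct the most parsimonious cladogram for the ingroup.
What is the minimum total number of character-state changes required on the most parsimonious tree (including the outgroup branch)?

3

Character polarity is set by the outgroup: the derived state is whichever differs from the outgroup's state, so for Trait 1 the derived state is '-', and for the remaining characters it is '+'.
Only Taxon 6 and Taxon 9 show the derived state '-' for Trait 1, supporting them as a clade.
Trait 2: derived state '+' in Taxon 5 and Taxon 8 only — synapomorphy for {Taxon 5, Taxon 8}.
Trait 3 (derived state '+') is shared by all ingroup taxa — unites the whole ingroup.
Most parsimonious ingroup topology: ((Taxon 6,Taxon 9),(Taxon 5,Taxon 8)).
Changes per character on this tree: Trait 1: 1; Trait 2: 1; Trait 3: 1.
Total = 3.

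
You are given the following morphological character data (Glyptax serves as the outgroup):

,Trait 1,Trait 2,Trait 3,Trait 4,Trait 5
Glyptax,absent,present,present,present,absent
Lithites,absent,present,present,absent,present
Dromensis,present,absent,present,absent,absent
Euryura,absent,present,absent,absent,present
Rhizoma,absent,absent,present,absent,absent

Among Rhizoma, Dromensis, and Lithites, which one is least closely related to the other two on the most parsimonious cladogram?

Character polarity is set by the outgroup: the derived state is whichever differs from the outgroup's state, so for Trait 2, Trait 3, Trait 4 the derived state is 'absent', and for the remaining characters it is 'present'.
Trait 1: derived state 'present' in Dromensis only — an autapomorphy, so it tells us nothing about relationships among taxa.
Only Dromensis and Rhizoma show the derived state 'absent' for Trait 2, supporting them as a clade.
Trait 3: derived state 'absent' in Euryura only — an autapomorphy, so it tells us nothing about relationships among taxa.
Trait 4 (derived state 'absent') is shared by all ingroup taxa — unites the whole ingroup.
Only Euryura and Lithites show the derived state 'present' for Trait 5, supporting them as a clade.
Most parsimonious ingroup topology: ((Lithites,Euryura),(Dromensis,Rhizoma)).
Dromensis and Rhizoma share a more recent common ancestor with each other than either does with Lithites, so Lithites is the least closely related of the three.

Lithites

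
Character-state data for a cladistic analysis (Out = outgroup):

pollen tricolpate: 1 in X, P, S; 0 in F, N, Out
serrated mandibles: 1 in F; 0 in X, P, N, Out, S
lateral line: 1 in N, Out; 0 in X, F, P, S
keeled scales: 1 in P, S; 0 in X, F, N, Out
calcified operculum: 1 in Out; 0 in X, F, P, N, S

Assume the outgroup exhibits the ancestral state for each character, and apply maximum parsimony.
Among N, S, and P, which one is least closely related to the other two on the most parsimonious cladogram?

N

Character polarity is set by the outgroup: the derived state is whichever differs from the outgroup's state, so for lateral line, calcified operculum the derived state is '0', and for the remaining characters it is '1'.
pollen tricolpate: derived state '1' in P, S, and X only — synapomorphy for {P, S, X}.
serrated mandibles (derived state '1') is unique to F (autapomorphy; uninformative for grouping).
lateral line (derived state '0') is shared by F, P, S, and X — a synapomorphy uniting that clade.
keeled scales: derived state '1' in P and S only — synapomorphy for {P, S}.
calcified operculum (derived state '0') is shared by all ingroup taxa — unites the whole ingroup.
Most parsimonious ingroup topology: (((X,(P,S)),F),N).
P and S share a more recent common ancestor with each other than either does with N, so N is the least closely related of the three.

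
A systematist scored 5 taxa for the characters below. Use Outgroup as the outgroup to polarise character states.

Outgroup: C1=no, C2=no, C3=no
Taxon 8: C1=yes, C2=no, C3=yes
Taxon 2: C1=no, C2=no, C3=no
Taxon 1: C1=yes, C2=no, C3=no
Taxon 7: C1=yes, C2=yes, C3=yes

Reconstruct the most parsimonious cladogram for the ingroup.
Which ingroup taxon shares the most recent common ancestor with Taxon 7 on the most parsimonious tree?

The outgroup has state 'no' for every character, so 'yes' is the derived state throughout.
Only Taxon 1, Taxon 7, and Taxon 8 show the derived state 'yes' for C1, supporting them as a clade.
C2: derived state 'yes' in Taxon 7 only — an autapomorphy, so it tells us nothing about relationships among taxa.
Only Taxon 7 and Taxon 8 show the derived state 'yes' for C3, supporting them as a clade.
Most parsimonious ingroup topology: (((Taxon 8,Taxon 7),Taxon 1),Taxon 2).
Taxon 7 and Taxon 8 form a cherry on this tree, so they are sister taxa.

Taxon 8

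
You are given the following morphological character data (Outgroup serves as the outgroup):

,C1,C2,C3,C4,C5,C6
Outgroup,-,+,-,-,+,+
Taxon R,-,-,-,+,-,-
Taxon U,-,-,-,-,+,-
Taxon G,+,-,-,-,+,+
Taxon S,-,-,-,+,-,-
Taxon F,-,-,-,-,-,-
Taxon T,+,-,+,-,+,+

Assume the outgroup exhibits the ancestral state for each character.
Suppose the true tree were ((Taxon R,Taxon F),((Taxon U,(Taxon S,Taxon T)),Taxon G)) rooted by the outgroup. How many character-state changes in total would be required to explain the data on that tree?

11

Map each character onto ((Taxon R,Taxon F),((Taxon U,(Taxon S,Taxon T)),Taxon G)) (rooted by Outgroup) and count the minimum state changes it requires (Fitch parsimony):
C1: 2; C2: 1; C3: 1; C4: 2; C5: 2; C6: 3.
Total tree length = 11.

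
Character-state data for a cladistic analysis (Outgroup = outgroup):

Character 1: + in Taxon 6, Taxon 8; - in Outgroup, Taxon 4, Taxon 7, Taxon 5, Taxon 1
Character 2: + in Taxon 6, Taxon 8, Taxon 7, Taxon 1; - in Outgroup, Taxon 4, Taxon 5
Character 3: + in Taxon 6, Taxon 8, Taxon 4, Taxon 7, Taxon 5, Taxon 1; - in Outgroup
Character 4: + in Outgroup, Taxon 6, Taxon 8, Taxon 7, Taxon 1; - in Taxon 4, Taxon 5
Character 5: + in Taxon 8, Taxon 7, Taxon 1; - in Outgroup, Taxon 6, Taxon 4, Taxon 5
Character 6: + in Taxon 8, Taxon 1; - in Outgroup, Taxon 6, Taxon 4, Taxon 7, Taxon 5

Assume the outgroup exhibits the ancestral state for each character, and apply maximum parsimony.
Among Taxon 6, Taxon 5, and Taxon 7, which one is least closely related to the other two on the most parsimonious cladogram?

Character polarity is set by the outgroup: the derived state is whichever differs from the outgroup's state, so for Character 4 the derived state is '-', and for the remaining characters it is '+'.
Character 1 groups Taxon 6 and Taxon 8, which is incompatible with the clades supported by the remaining characters; treating it as convergent (homoplasy) costs fewer steps than any alternative tree.
Only Taxon 1, Taxon 6, Taxon 7, and Taxon 8 show the derived state '+' for Character 2, supporting them as a clade.
Character 3 (derived state '+') is shared by all ingroup taxa — unites the whole ingroup.
Character 4 (derived state '-') is shared by Taxon 4 and Taxon 5 — a synapomorphy uniting that clade.
Character 5 (derived state '+') is shared by Taxon 1, Taxon 7, and Taxon 8 — a synapomorphy uniting that clade.
Only Taxon 1 and Taxon 8 show the derived state '+' for Character 6, supporting them as a clade.
Most parsimonious ingroup topology: ((Taxon 6,((Taxon 8,Taxon 1),Taxon 7)),(Taxon 4,Taxon 5)).
Taxon 7 and Taxon 6 share a more recent common ancestor with each other than either does with Taxon 5, so Taxon 5 is the least closely related of the three.

Taxon 5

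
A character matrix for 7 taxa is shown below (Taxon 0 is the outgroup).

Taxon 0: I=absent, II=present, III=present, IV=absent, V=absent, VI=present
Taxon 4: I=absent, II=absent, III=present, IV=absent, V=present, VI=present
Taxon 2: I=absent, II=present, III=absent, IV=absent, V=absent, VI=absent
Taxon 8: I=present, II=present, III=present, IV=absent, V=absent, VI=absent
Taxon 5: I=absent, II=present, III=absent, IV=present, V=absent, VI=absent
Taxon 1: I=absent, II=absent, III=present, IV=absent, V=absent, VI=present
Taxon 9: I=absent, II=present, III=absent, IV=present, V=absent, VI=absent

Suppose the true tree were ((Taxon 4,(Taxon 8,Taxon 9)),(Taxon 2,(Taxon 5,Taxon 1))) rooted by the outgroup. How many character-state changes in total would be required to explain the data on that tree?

12

Map each character onto ((Taxon 4,(Taxon 8,Taxon 9)),(Taxon 2,(Taxon 5,Taxon 1))) (rooted by Taxon 0) and count the minimum state changes it requires (Fitch parsimony):
I: 1; II: 2; III: 3; IV: 2; V: 1; VI: 3.
Total tree length = 12.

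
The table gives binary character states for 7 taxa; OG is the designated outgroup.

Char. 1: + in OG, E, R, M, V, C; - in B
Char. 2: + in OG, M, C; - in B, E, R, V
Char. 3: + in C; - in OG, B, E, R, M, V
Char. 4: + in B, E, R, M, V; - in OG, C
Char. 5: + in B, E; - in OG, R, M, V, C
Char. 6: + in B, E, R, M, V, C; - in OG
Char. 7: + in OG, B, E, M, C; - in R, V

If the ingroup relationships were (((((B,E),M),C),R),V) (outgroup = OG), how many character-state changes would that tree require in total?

11

Map each character onto (((((B,E),M),C),R),V) (rooted by OG) and count the minimum state changes it requires (Fitch parsimony):
Char. 1: 1; Char. 2: 3; Char. 3: 1; Char. 4: 2; Char. 5: 1; Char. 6: 1; Char. 7: 2.
Total tree length = 11.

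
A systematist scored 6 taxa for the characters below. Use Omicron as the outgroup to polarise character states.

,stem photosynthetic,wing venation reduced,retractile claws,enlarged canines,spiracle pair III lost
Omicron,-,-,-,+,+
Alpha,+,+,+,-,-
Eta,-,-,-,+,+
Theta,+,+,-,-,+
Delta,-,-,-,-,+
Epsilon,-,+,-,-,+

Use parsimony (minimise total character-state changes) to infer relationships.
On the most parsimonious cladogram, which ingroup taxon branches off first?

Eta

Character polarity is set by the outgroup: the derived state is whichever differs from the outgroup's state, so for enlarged canines, spiracle pair III lost the derived state is '-', and for the remaining characters it is '+'.
stem photosynthetic: derived state '+' in Alpha and Theta only — synapomorphy for {Alpha, Theta}.
Only Alpha, Epsilon, and Theta show the derived state '+' for wing venation reduced, supporting them as a clade.
retractile claws (derived state '+') is unique to Alpha (autapomorphy; uninformative for grouping).
enlarged canines: derived state '-' in Alpha, Delta, Epsilon, and Theta only — synapomorphy for {Alpha, Delta, Epsilon, Theta}.
spiracle pair III lost: derived state '-' in Alpha only — an autapomorphy, so it tells us nothing about relationships among taxa.
Most parsimonious ingroup topology: ((((Alpha,Theta),Epsilon),Delta),Eta).
Eta is sister to the clade containing all other ingroup taxa, so it is the earliest-diverging (most basal) ingroup lineage.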